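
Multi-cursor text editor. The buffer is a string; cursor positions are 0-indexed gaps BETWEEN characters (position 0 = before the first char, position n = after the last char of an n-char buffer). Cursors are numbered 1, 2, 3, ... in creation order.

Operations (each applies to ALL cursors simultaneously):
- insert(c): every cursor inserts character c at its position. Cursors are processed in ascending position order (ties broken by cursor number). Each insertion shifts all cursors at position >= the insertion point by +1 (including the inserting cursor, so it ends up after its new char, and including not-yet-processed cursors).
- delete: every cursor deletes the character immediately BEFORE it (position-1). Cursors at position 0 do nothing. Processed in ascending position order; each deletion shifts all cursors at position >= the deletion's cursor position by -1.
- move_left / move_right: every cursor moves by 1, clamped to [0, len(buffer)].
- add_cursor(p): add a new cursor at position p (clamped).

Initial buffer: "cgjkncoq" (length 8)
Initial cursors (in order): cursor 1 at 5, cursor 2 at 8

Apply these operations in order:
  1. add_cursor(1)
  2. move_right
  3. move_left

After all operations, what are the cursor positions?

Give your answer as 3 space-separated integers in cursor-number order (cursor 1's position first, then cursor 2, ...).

Answer: 5 7 1

Derivation:
After op 1 (add_cursor(1)): buffer="cgjkncoq" (len 8), cursors c3@1 c1@5 c2@8, authorship ........
After op 2 (move_right): buffer="cgjkncoq" (len 8), cursors c3@2 c1@6 c2@8, authorship ........
After op 3 (move_left): buffer="cgjkncoq" (len 8), cursors c3@1 c1@5 c2@7, authorship ........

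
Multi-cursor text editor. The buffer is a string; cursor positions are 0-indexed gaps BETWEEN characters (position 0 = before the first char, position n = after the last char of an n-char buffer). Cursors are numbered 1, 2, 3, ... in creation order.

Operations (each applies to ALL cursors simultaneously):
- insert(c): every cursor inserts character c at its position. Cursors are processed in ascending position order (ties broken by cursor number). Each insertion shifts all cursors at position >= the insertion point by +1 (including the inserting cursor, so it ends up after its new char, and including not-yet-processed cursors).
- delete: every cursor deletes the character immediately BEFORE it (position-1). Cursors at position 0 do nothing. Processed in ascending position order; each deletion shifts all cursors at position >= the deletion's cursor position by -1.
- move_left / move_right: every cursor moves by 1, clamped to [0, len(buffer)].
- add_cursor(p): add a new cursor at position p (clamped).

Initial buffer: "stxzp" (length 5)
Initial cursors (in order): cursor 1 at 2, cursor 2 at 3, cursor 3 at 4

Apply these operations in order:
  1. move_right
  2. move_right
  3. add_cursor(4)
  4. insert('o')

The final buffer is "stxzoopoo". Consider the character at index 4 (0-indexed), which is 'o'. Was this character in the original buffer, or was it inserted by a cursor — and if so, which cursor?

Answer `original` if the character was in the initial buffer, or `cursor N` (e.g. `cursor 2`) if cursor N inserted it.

After op 1 (move_right): buffer="stxzp" (len 5), cursors c1@3 c2@4 c3@5, authorship .....
After op 2 (move_right): buffer="stxzp" (len 5), cursors c1@4 c2@5 c3@5, authorship .....
After op 3 (add_cursor(4)): buffer="stxzp" (len 5), cursors c1@4 c4@4 c2@5 c3@5, authorship .....
After op 4 (insert('o')): buffer="stxzoopoo" (len 9), cursors c1@6 c4@6 c2@9 c3@9, authorship ....14.23
Authorship (.=original, N=cursor N): . . . . 1 4 . 2 3
Index 4: author = 1

Answer: cursor 1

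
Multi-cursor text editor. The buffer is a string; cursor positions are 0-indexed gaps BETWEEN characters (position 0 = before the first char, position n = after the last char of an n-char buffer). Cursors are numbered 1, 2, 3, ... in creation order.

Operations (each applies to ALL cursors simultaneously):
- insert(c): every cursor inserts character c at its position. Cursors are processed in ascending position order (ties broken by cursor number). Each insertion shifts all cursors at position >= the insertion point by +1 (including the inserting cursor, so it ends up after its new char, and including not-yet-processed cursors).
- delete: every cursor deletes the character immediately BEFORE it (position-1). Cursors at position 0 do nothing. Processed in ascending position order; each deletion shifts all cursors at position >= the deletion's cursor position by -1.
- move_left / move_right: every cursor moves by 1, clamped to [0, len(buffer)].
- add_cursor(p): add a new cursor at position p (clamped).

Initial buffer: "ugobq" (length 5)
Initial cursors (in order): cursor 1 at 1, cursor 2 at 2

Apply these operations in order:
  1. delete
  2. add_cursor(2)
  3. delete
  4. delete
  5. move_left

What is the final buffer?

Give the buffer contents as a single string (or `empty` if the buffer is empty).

After op 1 (delete): buffer="obq" (len 3), cursors c1@0 c2@0, authorship ...
After op 2 (add_cursor(2)): buffer="obq" (len 3), cursors c1@0 c2@0 c3@2, authorship ...
After op 3 (delete): buffer="oq" (len 2), cursors c1@0 c2@0 c3@1, authorship ..
After op 4 (delete): buffer="q" (len 1), cursors c1@0 c2@0 c3@0, authorship .
After op 5 (move_left): buffer="q" (len 1), cursors c1@0 c2@0 c3@0, authorship .

Answer: q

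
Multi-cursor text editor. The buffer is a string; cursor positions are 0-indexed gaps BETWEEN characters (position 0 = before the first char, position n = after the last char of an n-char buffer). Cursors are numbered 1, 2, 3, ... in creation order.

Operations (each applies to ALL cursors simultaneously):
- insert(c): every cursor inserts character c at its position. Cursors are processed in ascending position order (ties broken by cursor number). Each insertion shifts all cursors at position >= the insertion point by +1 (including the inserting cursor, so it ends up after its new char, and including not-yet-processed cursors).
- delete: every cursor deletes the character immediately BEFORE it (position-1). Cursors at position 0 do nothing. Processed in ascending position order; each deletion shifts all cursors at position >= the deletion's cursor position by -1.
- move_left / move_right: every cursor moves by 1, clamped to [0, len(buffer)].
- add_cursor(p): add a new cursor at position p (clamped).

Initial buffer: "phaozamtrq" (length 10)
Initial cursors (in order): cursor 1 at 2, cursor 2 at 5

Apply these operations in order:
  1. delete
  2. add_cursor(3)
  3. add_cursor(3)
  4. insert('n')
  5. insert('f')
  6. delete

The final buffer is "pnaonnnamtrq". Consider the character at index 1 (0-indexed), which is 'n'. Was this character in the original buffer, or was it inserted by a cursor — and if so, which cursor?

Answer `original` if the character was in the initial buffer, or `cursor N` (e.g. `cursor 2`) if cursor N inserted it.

After op 1 (delete): buffer="paoamtrq" (len 8), cursors c1@1 c2@3, authorship ........
After op 2 (add_cursor(3)): buffer="paoamtrq" (len 8), cursors c1@1 c2@3 c3@3, authorship ........
After op 3 (add_cursor(3)): buffer="paoamtrq" (len 8), cursors c1@1 c2@3 c3@3 c4@3, authorship ........
After op 4 (insert('n')): buffer="pnaonnnamtrq" (len 12), cursors c1@2 c2@7 c3@7 c4@7, authorship .1..234.....
After op 5 (insert('f')): buffer="pnfaonnnfffamtrq" (len 16), cursors c1@3 c2@11 c3@11 c4@11, authorship .11..234234.....
After op 6 (delete): buffer="pnaonnnamtrq" (len 12), cursors c1@2 c2@7 c3@7 c4@7, authorship .1..234.....
Authorship (.=original, N=cursor N): . 1 . . 2 3 4 . . . . .
Index 1: author = 1

Answer: cursor 1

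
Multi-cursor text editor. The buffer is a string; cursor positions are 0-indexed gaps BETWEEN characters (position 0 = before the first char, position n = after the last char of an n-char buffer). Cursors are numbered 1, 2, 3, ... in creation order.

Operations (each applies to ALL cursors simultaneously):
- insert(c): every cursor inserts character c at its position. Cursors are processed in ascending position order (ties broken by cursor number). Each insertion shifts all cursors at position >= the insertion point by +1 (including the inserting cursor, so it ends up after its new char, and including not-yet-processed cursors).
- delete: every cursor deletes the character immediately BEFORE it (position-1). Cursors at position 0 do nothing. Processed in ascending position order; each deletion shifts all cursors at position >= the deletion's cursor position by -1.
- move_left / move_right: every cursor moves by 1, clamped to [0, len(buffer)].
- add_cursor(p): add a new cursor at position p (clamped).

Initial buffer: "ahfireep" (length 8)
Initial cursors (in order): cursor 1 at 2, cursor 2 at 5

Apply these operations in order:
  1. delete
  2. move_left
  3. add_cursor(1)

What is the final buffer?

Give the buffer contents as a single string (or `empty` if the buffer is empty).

After op 1 (delete): buffer="afieep" (len 6), cursors c1@1 c2@3, authorship ......
After op 2 (move_left): buffer="afieep" (len 6), cursors c1@0 c2@2, authorship ......
After op 3 (add_cursor(1)): buffer="afieep" (len 6), cursors c1@0 c3@1 c2@2, authorship ......

Answer: afieep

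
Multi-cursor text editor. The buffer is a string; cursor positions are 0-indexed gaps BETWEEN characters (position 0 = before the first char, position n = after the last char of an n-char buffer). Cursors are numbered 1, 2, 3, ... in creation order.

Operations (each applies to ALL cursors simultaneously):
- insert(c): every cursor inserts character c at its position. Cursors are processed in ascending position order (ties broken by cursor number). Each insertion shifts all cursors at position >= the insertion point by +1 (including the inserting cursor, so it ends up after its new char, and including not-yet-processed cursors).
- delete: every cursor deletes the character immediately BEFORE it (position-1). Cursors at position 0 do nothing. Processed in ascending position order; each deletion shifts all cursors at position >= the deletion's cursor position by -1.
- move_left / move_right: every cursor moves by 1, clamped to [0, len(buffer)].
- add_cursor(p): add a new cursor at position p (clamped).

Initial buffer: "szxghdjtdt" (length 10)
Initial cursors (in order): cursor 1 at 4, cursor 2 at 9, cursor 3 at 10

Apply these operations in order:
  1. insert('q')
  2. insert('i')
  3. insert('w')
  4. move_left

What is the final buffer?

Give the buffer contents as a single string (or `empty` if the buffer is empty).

Answer: szxgqiwhdjtdqiwtqiw

Derivation:
After op 1 (insert('q')): buffer="szxgqhdjtdqtq" (len 13), cursors c1@5 c2@11 c3@13, authorship ....1.....2.3
After op 2 (insert('i')): buffer="szxgqihdjtdqitqi" (len 16), cursors c1@6 c2@13 c3@16, authorship ....11.....22.33
After op 3 (insert('w')): buffer="szxgqiwhdjtdqiwtqiw" (len 19), cursors c1@7 c2@15 c3@19, authorship ....111.....222.333
After op 4 (move_left): buffer="szxgqiwhdjtdqiwtqiw" (len 19), cursors c1@6 c2@14 c3@18, authorship ....111.....222.333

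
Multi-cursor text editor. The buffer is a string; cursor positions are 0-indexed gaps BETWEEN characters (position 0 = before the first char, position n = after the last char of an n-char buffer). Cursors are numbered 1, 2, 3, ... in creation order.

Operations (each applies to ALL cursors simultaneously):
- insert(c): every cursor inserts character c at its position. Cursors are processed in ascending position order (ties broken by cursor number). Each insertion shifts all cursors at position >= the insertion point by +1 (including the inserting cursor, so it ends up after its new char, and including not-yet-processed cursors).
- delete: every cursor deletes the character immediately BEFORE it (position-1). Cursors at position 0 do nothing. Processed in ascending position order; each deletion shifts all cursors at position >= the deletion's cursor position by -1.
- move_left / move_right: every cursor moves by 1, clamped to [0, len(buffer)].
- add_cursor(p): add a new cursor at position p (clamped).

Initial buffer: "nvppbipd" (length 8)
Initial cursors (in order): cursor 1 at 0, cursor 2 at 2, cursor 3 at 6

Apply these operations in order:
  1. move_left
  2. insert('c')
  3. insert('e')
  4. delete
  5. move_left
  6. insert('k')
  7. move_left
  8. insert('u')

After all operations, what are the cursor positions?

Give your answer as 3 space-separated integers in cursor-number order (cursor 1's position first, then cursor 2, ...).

After op 1 (move_left): buffer="nvppbipd" (len 8), cursors c1@0 c2@1 c3@5, authorship ........
After op 2 (insert('c')): buffer="cncvppbcipd" (len 11), cursors c1@1 c2@3 c3@8, authorship 1.2....3...
After op 3 (insert('e')): buffer="cencevppbceipd" (len 14), cursors c1@2 c2@5 c3@11, authorship 11.22....33...
After op 4 (delete): buffer="cncvppbcipd" (len 11), cursors c1@1 c2@3 c3@8, authorship 1.2....3...
After op 5 (move_left): buffer="cncvppbcipd" (len 11), cursors c1@0 c2@2 c3@7, authorship 1.2....3...
After op 6 (insert('k')): buffer="kcnkcvppbkcipd" (len 14), cursors c1@1 c2@4 c3@10, authorship 11.22....33...
After op 7 (move_left): buffer="kcnkcvppbkcipd" (len 14), cursors c1@0 c2@3 c3@9, authorship 11.22....33...
After op 8 (insert('u')): buffer="ukcnukcvppbukcipd" (len 17), cursors c1@1 c2@5 c3@12, authorship 111.222....333...

Answer: 1 5 12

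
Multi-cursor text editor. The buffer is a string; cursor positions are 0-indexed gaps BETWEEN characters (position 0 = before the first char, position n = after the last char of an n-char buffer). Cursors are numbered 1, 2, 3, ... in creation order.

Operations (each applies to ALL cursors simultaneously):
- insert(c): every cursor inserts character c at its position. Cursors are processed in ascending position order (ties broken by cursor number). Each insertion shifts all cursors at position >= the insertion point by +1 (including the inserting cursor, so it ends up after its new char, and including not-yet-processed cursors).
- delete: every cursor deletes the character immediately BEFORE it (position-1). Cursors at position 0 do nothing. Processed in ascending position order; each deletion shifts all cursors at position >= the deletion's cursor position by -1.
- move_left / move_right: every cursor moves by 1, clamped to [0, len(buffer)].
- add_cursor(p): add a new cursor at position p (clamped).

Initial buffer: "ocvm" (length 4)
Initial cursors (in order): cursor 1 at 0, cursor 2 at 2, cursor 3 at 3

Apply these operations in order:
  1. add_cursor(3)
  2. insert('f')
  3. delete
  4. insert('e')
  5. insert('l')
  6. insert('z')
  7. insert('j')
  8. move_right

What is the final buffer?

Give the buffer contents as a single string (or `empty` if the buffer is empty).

Answer: elzjocelzjveellzzjjm

Derivation:
After op 1 (add_cursor(3)): buffer="ocvm" (len 4), cursors c1@0 c2@2 c3@3 c4@3, authorship ....
After op 2 (insert('f')): buffer="focfvffm" (len 8), cursors c1@1 c2@4 c3@7 c4@7, authorship 1..2.34.
After op 3 (delete): buffer="ocvm" (len 4), cursors c1@0 c2@2 c3@3 c4@3, authorship ....
After op 4 (insert('e')): buffer="eoceveem" (len 8), cursors c1@1 c2@4 c3@7 c4@7, authorship 1..2.34.
After op 5 (insert('l')): buffer="elocelveellm" (len 12), cursors c1@2 c2@6 c3@11 c4@11, authorship 11..22.3434.
After op 6 (insert('z')): buffer="elzocelzveellzzm" (len 16), cursors c1@3 c2@8 c3@15 c4@15, authorship 111..222.343434.
After op 7 (insert('j')): buffer="elzjocelzjveellzzjjm" (len 20), cursors c1@4 c2@10 c3@19 c4@19, authorship 1111..2222.34343434.
After op 8 (move_right): buffer="elzjocelzjveellzzjjm" (len 20), cursors c1@5 c2@11 c3@20 c4@20, authorship 1111..2222.34343434.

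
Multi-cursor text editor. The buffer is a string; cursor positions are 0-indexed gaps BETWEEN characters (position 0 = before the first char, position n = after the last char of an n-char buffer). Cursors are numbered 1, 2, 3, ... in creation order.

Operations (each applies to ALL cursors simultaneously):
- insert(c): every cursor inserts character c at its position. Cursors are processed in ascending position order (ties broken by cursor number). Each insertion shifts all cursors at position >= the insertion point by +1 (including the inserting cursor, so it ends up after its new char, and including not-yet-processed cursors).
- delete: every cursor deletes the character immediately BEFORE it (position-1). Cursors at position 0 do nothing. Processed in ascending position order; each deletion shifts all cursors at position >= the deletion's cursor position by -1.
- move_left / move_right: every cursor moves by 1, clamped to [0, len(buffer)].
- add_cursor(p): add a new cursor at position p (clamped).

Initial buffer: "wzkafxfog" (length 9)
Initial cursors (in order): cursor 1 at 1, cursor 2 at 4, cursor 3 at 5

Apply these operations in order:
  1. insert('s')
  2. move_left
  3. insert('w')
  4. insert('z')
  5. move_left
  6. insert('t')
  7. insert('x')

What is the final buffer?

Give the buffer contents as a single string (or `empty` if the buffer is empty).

Answer: wwtxzszkawtxzsfwtxzsxfog

Derivation:
After op 1 (insert('s')): buffer="wszkasfsxfog" (len 12), cursors c1@2 c2@6 c3@8, authorship .1...2.3....
After op 2 (move_left): buffer="wszkasfsxfog" (len 12), cursors c1@1 c2@5 c3@7, authorship .1...2.3....
After op 3 (insert('w')): buffer="wwszkawsfwsxfog" (len 15), cursors c1@2 c2@7 c3@10, authorship .11...22.33....
After op 4 (insert('z')): buffer="wwzszkawzsfwzsxfog" (len 18), cursors c1@3 c2@9 c3@13, authorship .111...222.333....
After op 5 (move_left): buffer="wwzszkawzsfwzsxfog" (len 18), cursors c1@2 c2@8 c3@12, authorship .111...222.333....
After op 6 (insert('t')): buffer="wwtzszkawtzsfwtzsxfog" (len 21), cursors c1@3 c2@10 c3@15, authorship .1111...2222.3333....
After op 7 (insert('x')): buffer="wwtxzszkawtxzsfwtxzsxfog" (len 24), cursors c1@4 c2@12 c3@18, authorship .11111...22222.33333....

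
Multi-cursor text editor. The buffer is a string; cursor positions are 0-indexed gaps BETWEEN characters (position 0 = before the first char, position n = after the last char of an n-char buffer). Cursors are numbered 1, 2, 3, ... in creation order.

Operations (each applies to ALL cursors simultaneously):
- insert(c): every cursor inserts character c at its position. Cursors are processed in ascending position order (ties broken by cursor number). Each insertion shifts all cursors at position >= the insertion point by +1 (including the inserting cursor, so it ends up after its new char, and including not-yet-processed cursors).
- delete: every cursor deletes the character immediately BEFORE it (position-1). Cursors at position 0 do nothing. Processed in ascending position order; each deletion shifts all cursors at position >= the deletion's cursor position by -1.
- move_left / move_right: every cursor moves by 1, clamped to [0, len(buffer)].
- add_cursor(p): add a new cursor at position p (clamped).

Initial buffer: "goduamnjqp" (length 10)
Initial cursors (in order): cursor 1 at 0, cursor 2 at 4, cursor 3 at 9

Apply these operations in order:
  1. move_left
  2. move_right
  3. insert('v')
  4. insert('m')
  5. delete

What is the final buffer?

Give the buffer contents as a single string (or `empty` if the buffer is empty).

Answer: gvoduvamnjqvp

Derivation:
After op 1 (move_left): buffer="goduamnjqp" (len 10), cursors c1@0 c2@3 c3@8, authorship ..........
After op 2 (move_right): buffer="goduamnjqp" (len 10), cursors c1@1 c2@4 c3@9, authorship ..........
After op 3 (insert('v')): buffer="gvoduvamnjqvp" (len 13), cursors c1@2 c2@6 c3@12, authorship .1...2.....3.
After op 4 (insert('m')): buffer="gvmoduvmamnjqvmp" (len 16), cursors c1@3 c2@8 c3@15, authorship .11...22.....33.
After op 5 (delete): buffer="gvoduvamnjqvp" (len 13), cursors c1@2 c2@6 c3@12, authorship .1...2.....3.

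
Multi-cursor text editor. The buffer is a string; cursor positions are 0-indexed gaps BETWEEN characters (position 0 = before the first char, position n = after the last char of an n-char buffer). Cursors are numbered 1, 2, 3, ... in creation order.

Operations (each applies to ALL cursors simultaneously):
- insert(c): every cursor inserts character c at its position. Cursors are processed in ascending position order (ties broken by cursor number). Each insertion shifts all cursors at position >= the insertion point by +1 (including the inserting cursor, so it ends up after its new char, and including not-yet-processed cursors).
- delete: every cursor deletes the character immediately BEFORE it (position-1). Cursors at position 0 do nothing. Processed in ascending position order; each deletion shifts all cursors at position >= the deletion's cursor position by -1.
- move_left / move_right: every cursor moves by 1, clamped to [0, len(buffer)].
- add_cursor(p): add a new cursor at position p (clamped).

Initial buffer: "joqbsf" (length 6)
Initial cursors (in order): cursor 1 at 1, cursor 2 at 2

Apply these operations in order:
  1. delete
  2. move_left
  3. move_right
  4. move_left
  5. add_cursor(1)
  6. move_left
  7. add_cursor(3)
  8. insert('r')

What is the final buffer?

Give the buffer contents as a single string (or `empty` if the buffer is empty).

After op 1 (delete): buffer="qbsf" (len 4), cursors c1@0 c2@0, authorship ....
After op 2 (move_left): buffer="qbsf" (len 4), cursors c1@0 c2@0, authorship ....
After op 3 (move_right): buffer="qbsf" (len 4), cursors c1@1 c2@1, authorship ....
After op 4 (move_left): buffer="qbsf" (len 4), cursors c1@0 c2@0, authorship ....
After op 5 (add_cursor(1)): buffer="qbsf" (len 4), cursors c1@0 c2@0 c3@1, authorship ....
After op 6 (move_left): buffer="qbsf" (len 4), cursors c1@0 c2@0 c3@0, authorship ....
After op 7 (add_cursor(3)): buffer="qbsf" (len 4), cursors c1@0 c2@0 c3@0 c4@3, authorship ....
After op 8 (insert('r')): buffer="rrrqbsrf" (len 8), cursors c1@3 c2@3 c3@3 c4@7, authorship 123...4.

Answer: rrrqbsrf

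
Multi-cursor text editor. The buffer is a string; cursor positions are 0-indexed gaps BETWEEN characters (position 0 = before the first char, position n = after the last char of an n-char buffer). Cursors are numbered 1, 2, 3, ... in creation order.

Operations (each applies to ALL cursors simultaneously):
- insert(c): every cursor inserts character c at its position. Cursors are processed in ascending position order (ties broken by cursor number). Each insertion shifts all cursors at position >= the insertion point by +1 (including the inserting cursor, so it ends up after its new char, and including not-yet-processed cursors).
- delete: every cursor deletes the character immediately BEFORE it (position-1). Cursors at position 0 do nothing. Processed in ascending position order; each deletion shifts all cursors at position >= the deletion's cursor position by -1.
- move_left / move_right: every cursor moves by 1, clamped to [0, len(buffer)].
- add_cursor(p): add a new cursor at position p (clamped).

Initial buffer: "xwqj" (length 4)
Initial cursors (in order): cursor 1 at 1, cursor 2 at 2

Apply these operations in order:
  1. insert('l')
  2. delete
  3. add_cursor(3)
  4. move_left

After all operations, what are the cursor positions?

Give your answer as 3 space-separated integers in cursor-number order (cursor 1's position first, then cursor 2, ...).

Answer: 0 1 2

Derivation:
After op 1 (insert('l')): buffer="xlwlqj" (len 6), cursors c1@2 c2@4, authorship .1.2..
After op 2 (delete): buffer="xwqj" (len 4), cursors c1@1 c2@2, authorship ....
After op 3 (add_cursor(3)): buffer="xwqj" (len 4), cursors c1@1 c2@2 c3@3, authorship ....
After op 4 (move_left): buffer="xwqj" (len 4), cursors c1@0 c2@1 c3@2, authorship ....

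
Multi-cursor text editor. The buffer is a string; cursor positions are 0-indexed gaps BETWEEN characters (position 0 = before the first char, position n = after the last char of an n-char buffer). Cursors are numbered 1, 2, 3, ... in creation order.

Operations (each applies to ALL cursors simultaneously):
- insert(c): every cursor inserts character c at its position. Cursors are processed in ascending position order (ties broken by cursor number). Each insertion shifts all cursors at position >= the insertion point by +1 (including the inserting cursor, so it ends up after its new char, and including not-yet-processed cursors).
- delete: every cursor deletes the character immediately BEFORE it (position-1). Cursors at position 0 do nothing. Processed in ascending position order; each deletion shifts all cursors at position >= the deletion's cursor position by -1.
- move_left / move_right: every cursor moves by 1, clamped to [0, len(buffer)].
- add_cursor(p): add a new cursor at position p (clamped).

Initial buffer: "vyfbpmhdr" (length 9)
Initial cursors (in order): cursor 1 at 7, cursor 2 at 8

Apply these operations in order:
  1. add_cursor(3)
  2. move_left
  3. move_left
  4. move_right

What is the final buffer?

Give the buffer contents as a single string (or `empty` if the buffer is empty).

After op 1 (add_cursor(3)): buffer="vyfbpmhdr" (len 9), cursors c3@3 c1@7 c2@8, authorship .........
After op 2 (move_left): buffer="vyfbpmhdr" (len 9), cursors c3@2 c1@6 c2@7, authorship .........
After op 3 (move_left): buffer="vyfbpmhdr" (len 9), cursors c3@1 c1@5 c2@6, authorship .........
After op 4 (move_right): buffer="vyfbpmhdr" (len 9), cursors c3@2 c1@6 c2@7, authorship .........

Answer: vyfbpmhdr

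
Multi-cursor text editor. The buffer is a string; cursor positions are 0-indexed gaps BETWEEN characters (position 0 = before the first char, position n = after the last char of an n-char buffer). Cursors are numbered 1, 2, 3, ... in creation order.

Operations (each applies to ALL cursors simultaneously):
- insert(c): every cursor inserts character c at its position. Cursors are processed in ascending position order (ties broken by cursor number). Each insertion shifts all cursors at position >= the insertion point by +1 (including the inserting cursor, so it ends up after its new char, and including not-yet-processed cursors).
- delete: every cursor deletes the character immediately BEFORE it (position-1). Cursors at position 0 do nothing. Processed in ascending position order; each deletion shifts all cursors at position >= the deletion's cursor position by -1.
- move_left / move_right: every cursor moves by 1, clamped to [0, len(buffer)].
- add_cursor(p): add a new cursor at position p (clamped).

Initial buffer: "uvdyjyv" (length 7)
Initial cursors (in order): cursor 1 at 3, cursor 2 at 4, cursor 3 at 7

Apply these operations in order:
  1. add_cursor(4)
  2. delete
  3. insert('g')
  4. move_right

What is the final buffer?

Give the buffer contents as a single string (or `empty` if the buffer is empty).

Answer: ugggjyg

Derivation:
After op 1 (add_cursor(4)): buffer="uvdyjyv" (len 7), cursors c1@3 c2@4 c4@4 c3@7, authorship .......
After op 2 (delete): buffer="ujy" (len 3), cursors c1@1 c2@1 c4@1 c3@3, authorship ...
After op 3 (insert('g')): buffer="ugggjyg" (len 7), cursors c1@4 c2@4 c4@4 c3@7, authorship .124..3
After op 4 (move_right): buffer="ugggjyg" (len 7), cursors c1@5 c2@5 c4@5 c3@7, authorship .124..3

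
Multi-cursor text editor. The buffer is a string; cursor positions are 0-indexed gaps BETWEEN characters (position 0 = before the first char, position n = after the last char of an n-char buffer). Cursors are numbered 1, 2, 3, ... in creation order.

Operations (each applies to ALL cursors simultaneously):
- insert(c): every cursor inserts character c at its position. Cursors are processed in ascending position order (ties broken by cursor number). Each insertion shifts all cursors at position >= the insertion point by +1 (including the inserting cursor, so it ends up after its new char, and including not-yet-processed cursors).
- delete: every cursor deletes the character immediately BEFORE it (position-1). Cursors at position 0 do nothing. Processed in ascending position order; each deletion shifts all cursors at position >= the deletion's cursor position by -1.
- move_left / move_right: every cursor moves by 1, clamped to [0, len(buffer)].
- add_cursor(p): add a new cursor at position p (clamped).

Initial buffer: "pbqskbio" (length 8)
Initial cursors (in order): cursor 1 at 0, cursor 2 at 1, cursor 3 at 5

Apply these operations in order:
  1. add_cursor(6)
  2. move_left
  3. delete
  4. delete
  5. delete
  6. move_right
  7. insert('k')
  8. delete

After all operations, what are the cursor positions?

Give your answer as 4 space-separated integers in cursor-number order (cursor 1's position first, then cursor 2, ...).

After op 1 (add_cursor(6)): buffer="pbqskbio" (len 8), cursors c1@0 c2@1 c3@5 c4@6, authorship ........
After op 2 (move_left): buffer="pbqskbio" (len 8), cursors c1@0 c2@0 c3@4 c4@5, authorship ........
After op 3 (delete): buffer="pbqbio" (len 6), cursors c1@0 c2@0 c3@3 c4@3, authorship ......
After op 4 (delete): buffer="pbio" (len 4), cursors c1@0 c2@0 c3@1 c4@1, authorship ....
After op 5 (delete): buffer="bio" (len 3), cursors c1@0 c2@0 c3@0 c4@0, authorship ...
After op 6 (move_right): buffer="bio" (len 3), cursors c1@1 c2@1 c3@1 c4@1, authorship ...
After op 7 (insert('k')): buffer="bkkkkio" (len 7), cursors c1@5 c2@5 c3@5 c4@5, authorship .1234..
After op 8 (delete): buffer="bio" (len 3), cursors c1@1 c2@1 c3@1 c4@1, authorship ...

Answer: 1 1 1 1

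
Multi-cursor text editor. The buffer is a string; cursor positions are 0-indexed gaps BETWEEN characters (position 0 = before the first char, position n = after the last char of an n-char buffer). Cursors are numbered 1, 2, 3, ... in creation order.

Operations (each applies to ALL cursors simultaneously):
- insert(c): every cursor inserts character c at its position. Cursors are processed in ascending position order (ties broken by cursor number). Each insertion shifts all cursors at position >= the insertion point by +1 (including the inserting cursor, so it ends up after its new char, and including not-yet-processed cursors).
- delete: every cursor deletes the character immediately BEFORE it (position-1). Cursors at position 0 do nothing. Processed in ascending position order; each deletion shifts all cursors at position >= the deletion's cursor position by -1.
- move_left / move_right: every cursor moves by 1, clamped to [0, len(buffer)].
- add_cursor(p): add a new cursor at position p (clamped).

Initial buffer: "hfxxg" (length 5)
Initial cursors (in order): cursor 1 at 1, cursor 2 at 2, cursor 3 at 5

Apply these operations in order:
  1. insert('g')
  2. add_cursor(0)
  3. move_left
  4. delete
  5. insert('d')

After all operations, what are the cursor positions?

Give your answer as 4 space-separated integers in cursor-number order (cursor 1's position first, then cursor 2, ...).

After op 1 (insert('g')): buffer="hgfgxxgg" (len 8), cursors c1@2 c2@4 c3@8, authorship .1.2...3
After op 2 (add_cursor(0)): buffer="hgfgxxgg" (len 8), cursors c4@0 c1@2 c2@4 c3@8, authorship .1.2...3
After op 3 (move_left): buffer="hgfgxxgg" (len 8), cursors c4@0 c1@1 c2@3 c3@7, authorship .1.2...3
After op 4 (delete): buffer="ggxxg" (len 5), cursors c1@0 c4@0 c2@1 c3@4, authorship 12..3
After op 5 (insert('d')): buffer="ddgdgxxdg" (len 9), cursors c1@2 c4@2 c2@4 c3@8, authorship 14122..33

Answer: 2 4 8 2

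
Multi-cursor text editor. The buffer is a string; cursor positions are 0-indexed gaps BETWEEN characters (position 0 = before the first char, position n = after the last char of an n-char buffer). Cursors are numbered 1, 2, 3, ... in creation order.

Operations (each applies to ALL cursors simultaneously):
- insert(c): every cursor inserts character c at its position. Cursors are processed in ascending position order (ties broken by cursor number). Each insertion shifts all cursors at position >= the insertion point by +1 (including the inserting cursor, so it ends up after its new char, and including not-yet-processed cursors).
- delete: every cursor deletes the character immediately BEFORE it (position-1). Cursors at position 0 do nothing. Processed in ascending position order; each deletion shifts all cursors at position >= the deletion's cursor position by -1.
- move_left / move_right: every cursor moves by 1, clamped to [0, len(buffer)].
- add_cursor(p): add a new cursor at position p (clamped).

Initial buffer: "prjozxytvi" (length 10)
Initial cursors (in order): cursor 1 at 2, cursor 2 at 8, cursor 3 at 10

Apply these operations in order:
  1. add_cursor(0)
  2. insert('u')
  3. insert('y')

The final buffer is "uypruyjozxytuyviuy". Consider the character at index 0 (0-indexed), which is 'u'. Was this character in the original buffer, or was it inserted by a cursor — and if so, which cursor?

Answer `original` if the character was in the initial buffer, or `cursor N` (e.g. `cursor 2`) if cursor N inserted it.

Answer: cursor 4

Derivation:
After op 1 (add_cursor(0)): buffer="prjozxytvi" (len 10), cursors c4@0 c1@2 c2@8 c3@10, authorship ..........
After op 2 (insert('u')): buffer="uprujozxytuviu" (len 14), cursors c4@1 c1@4 c2@11 c3@14, authorship 4..1......2..3
After op 3 (insert('y')): buffer="uypruyjozxytuyviuy" (len 18), cursors c4@2 c1@6 c2@14 c3@18, authorship 44..11......22..33
Authorship (.=original, N=cursor N): 4 4 . . 1 1 . . . . . . 2 2 . . 3 3
Index 0: author = 4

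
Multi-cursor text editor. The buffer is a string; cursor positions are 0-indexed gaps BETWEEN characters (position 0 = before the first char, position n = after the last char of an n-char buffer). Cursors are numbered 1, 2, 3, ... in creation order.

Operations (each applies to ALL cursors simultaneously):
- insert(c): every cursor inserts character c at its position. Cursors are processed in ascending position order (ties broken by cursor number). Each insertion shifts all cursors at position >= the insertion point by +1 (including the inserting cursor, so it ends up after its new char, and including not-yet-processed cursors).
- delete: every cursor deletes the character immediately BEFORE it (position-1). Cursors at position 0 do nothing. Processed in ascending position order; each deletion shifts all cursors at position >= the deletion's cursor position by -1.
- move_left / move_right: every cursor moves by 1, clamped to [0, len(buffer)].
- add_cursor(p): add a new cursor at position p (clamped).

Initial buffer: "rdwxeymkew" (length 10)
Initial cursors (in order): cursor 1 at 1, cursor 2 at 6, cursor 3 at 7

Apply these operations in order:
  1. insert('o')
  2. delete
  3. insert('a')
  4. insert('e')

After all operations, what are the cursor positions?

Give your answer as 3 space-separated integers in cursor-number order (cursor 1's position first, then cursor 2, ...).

Answer: 3 10 13

Derivation:
After op 1 (insert('o')): buffer="rodwxeyomokew" (len 13), cursors c1@2 c2@8 c3@10, authorship .1.....2.3...
After op 2 (delete): buffer="rdwxeymkew" (len 10), cursors c1@1 c2@6 c3@7, authorship ..........
After op 3 (insert('a')): buffer="radwxeyamakew" (len 13), cursors c1@2 c2@8 c3@10, authorship .1.....2.3...
After op 4 (insert('e')): buffer="raedwxeyaemaekew" (len 16), cursors c1@3 c2@10 c3@13, authorship .11.....22.33...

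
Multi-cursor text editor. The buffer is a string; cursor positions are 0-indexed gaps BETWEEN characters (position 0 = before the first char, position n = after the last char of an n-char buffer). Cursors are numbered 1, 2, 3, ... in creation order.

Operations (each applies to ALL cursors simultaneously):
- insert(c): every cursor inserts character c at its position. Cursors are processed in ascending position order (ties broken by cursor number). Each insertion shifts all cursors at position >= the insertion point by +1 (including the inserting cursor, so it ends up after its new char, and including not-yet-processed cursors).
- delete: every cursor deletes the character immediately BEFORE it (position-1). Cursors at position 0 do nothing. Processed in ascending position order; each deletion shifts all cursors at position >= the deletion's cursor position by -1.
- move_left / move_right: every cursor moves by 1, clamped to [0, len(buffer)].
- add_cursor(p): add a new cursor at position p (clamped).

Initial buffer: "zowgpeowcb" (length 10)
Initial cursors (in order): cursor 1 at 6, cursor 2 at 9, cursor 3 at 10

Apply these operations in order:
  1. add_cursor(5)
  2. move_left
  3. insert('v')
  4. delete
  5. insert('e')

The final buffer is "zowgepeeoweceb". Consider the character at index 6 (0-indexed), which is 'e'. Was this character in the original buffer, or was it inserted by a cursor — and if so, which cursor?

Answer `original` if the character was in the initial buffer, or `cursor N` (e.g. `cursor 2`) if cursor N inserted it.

After op 1 (add_cursor(5)): buffer="zowgpeowcb" (len 10), cursors c4@5 c1@6 c2@9 c3@10, authorship ..........
After op 2 (move_left): buffer="zowgpeowcb" (len 10), cursors c4@4 c1@5 c2@8 c3@9, authorship ..........
After op 3 (insert('v')): buffer="zowgvpveowvcvb" (len 14), cursors c4@5 c1@7 c2@11 c3@13, authorship ....4.1...2.3.
After op 4 (delete): buffer="zowgpeowcb" (len 10), cursors c4@4 c1@5 c2@8 c3@9, authorship ..........
After op 5 (insert('e')): buffer="zowgepeeoweceb" (len 14), cursors c4@5 c1@7 c2@11 c3@13, authorship ....4.1...2.3.
Authorship (.=original, N=cursor N): . . . . 4 . 1 . . . 2 . 3 .
Index 6: author = 1

Answer: cursor 1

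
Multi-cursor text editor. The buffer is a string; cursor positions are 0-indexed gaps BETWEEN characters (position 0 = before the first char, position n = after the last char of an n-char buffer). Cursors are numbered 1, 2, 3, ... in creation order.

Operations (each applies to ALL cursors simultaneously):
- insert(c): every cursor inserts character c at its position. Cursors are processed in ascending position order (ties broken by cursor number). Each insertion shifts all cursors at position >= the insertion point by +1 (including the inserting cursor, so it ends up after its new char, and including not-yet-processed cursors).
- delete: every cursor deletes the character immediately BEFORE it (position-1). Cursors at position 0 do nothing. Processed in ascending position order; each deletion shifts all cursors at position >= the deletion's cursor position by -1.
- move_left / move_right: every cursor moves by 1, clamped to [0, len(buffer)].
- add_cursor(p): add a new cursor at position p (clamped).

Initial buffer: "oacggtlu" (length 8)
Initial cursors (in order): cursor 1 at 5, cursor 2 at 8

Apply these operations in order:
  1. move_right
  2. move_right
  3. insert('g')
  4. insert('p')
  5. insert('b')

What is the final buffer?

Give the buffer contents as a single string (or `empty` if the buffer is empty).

Answer: oacggtlgpbugpb

Derivation:
After op 1 (move_right): buffer="oacggtlu" (len 8), cursors c1@6 c2@8, authorship ........
After op 2 (move_right): buffer="oacggtlu" (len 8), cursors c1@7 c2@8, authorship ........
After op 3 (insert('g')): buffer="oacggtlgug" (len 10), cursors c1@8 c2@10, authorship .......1.2
After op 4 (insert('p')): buffer="oacggtlgpugp" (len 12), cursors c1@9 c2@12, authorship .......11.22
After op 5 (insert('b')): buffer="oacggtlgpbugpb" (len 14), cursors c1@10 c2@14, authorship .......111.222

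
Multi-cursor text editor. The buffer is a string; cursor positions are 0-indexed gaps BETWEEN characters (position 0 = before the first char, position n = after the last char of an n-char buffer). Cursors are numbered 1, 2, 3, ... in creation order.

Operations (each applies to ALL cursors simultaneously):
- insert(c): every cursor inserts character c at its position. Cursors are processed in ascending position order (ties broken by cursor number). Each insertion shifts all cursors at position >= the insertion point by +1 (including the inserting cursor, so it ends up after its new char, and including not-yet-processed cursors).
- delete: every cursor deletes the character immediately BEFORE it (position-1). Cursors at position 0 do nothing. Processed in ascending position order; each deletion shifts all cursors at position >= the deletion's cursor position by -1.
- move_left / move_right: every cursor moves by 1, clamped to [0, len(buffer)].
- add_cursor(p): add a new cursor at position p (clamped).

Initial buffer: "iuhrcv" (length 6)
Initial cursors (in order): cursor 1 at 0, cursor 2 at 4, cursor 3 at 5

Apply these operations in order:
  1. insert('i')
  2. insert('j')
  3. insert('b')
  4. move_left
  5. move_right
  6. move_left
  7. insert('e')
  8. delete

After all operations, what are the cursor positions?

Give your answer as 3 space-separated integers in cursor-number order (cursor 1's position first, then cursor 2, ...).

After op 1 (insert('i')): buffer="iiuhriciv" (len 9), cursors c1@1 c2@6 c3@8, authorship 1....2.3.
After op 2 (insert('j')): buffer="ijiuhrijcijv" (len 12), cursors c1@2 c2@8 c3@11, authorship 11....22.33.
After op 3 (insert('b')): buffer="ijbiuhrijbcijbv" (len 15), cursors c1@3 c2@10 c3@14, authorship 111....222.333.
After op 4 (move_left): buffer="ijbiuhrijbcijbv" (len 15), cursors c1@2 c2@9 c3@13, authorship 111....222.333.
After op 5 (move_right): buffer="ijbiuhrijbcijbv" (len 15), cursors c1@3 c2@10 c3@14, authorship 111....222.333.
After op 6 (move_left): buffer="ijbiuhrijbcijbv" (len 15), cursors c1@2 c2@9 c3@13, authorship 111....222.333.
After op 7 (insert('e')): buffer="ijebiuhrijebcijebv" (len 18), cursors c1@3 c2@11 c3@16, authorship 1111....2222.3333.
After op 8 (delete): buffer="ijbiuhrijbcijbv" (len 15), cursors c1@2 c2@9 c3@13, authorship 111....222.333.

Answer: 2 9 13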